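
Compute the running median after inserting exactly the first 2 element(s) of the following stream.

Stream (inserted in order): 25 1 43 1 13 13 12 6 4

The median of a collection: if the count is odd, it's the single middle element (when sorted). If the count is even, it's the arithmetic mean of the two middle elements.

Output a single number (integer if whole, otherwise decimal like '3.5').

Step 1: insert 25 -> lo=[25] (size 1, max 25) hi=[] (size 0) -> median=25
Step 2: insert 1 -> lo=[1] (size 1, max 1) hi=[25] (size 1, min 25) -> median=13

Answer: 13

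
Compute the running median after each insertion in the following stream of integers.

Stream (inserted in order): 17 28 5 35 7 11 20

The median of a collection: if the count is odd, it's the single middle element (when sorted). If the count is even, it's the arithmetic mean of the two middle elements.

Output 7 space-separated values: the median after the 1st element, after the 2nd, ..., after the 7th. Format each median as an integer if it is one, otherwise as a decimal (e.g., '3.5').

Step 1: insert 17 -> lo=[17] (size 1, max 17) hi=[] (size 0) -> median=17
Step 2: insert 28 -> lo=[17] (size 1, max 17) hi=[28] (size 1, min 28) -> median=22.5
Step 3: insert 5 -> lo=[5, 17] (size 2, max 17) hi=[28] (size 1, min 28) -> median=17
Step 4: insert 35 -> lo=[5, 17] (size 2, max 17) hi=[28, 35] (size 2, min 28) -> median=22.5
Step 5: insert 7 -> lo=[5, 7, 17] (size 3, max 17) hi=[28, 35] (size 2, min 28) -> median=17
Step 6: insert 11 -> lo=[5, 7, 11] (size 3, max 11) hi=[17, 28, 35] (size 3, min 17) -> median=14
Step 7: insert 20 -> lo=[5, 7, 11, 17] (size 4, max 17) hi=[20, 28, 35] (size 3, min 20) -> median=17

Answer: 17 22.5 17 22.5 17 14 17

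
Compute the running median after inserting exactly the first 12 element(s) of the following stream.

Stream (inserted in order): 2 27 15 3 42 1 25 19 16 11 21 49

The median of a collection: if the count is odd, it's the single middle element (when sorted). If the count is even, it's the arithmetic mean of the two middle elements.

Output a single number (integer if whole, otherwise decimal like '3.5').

Step 1: insert 2 -> lo=[2] (size 1, max 2) hi=[] (size 0) -> median=2
Step 2: insert 27 -> lo=[2] (size 1, max 2) hi=[27] (size 1, min 27) -> median=14.5
Step 3: insert 15 -> lo=[2, 15] (size 2, max 15) hi=[27] (size 1, min 27) -> median=15
Step 4: insert 3 -> lo=[2, 3] (size 2, max 3) hi=[15, 27] (size 2, min 15) -> median=9
Step 5: insert 42 -> lo=[2, 3, 15] (size 3, max 15) hi=[27, 42] (size 2, min 27) -> median=15
Step 6: insert 1 -> lo=[1, 2, 3] (size 3, max 3) hi=[15, 27, 42] (size 3, min 15) -> median=9
Step 7: insert 25 -> lo=[1, 2, 3, 15] (size 4, max 15) hi=[25, 27, 42] (size 3, min 25) -> median=15
Step 8: insert 19 -> lo=[1, 2, 3, 15] (size 4, max 15) hi=[19, 25, 27, 42] (size 4, min 19) -> median=17
Step 9: insert 16 -> lo=[1, 2, 3, 15, 16] (size 5, max 16) hi=[19, 25, 27, 42] (size 4, min 19) -> median=16
Step 10: insert 11 -> lo=[1, 2, 3, 11, 15] (size 5, max 15) hi=[16, 19, 25, 27, 42] (size 5, min 16) -> median=15.5
Step 11: insert 21 -> lo=[1, 2, 3, 11, 15, 16] (size 6, max 16) hi=[19, 21, 25, 27, 42] (size 5, min 19) -> median=16
Step 12: insert 49 -> lo=[1, 2, 3, 11, 15, 16] (size 6, max 16) hi=[19, 21, 25, 27, 42, 49] (size 6, min 19) -> median=17.5

Answer: 17.5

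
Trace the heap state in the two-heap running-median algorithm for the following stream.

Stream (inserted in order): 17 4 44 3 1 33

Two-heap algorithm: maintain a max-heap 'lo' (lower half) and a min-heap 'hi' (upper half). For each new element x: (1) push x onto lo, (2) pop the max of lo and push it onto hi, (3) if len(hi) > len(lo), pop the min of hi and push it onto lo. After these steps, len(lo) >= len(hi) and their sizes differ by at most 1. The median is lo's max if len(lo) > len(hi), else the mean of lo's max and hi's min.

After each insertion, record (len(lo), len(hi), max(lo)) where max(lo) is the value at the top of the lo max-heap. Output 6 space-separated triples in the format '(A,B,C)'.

Answer: (1,0,17) (1,1,4) (2,1,17) (2,2,4) (3,2,4) (3,3,4)

Derivation:
Step 1: insert 17 -> lo=[17] hi=[] -> (len(lo)=1, len(hi)=0, max(lo)=17)
Step 2: insert 4 -> lo=[4] hi=[17] -> (len(lo)=1, len(hi)=1, max(lo)=4)
Step 3: insert 44 -> lo=[4, 17] hi=[44] -> (len(lo)=2, len(hi)=1, max(lo)=17)
Step 4: insert 3 -> lo=[3, 4] hi=[17, 44] -> (len(lo)=2, len(hi)=2, max(lo)=4)
Step 5: insert 1 -> lo=[1, 3, 4] hi=[17, 44] -> (len(lo)=3, len(hi)=2, max(lo)=4)
Step 6: insert 33 -> lo=[1, 3, 4] hi=[17, 33, 44] -> (len(lo)=3, len(hi)=3, max(lo)=4)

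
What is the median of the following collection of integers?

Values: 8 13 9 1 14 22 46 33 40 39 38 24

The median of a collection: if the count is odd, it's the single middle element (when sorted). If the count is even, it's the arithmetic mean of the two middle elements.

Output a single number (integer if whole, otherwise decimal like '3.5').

Answer: 23

Derivation:
Step 1: insert 8 -> lo=[8] (size 1, max 8) hi=[] (size 0) -> median=8
Step 2: insert 13 -> lo=[8] (size 1, max 8) hi=[13] (size 1, min 13) -> median=10.5
Step 3: insert 9 -> lo=[8, 9] (size 2, max 9) hi=[13] (size 1, min 13) -> median=9
Step 4: insert 1 -> lo=[1, 8] (size 2, max 8) hi=[9, 13] (size 2, min 9) -> median=8.5
Step 5: insert 14 -> lo=[1, 8, 9] (size 3, max 9) hi=[13, 14] (size 2, min 13) -> median=9
Step 6: insert 22 -> lo=[1, 8, 9] (size 3, max 9) hi=[13, 14, 22] (size 3, min 13) -> median=11
Step 7: insert 46 -> lo=[1, 8, 9, 13] (size 4, max 13) hi=[14, 22, 46] (size 3, min 14) -> median=13
Step 8: insert 33 -> lo=[1, 8, 9, 13] (size 4, max 13) hi=[14, 22, 33, 46] (size 4, min 14) -> median=13.5
Step 9: insert 40 -> lo=[1, 8, 9, 13, 14] (size 5, max 14) hi=[22, 33, 40, 46] (size 4, min 22) -> median=14
Step 10: insert 39 -> lo=[1, 8, 9, 13, 14] (size 5, max 14) hi=[22, 33, 39, 40, 46] (size 5, min 22) -> median=18
Step 11: insert 38 -> lo=[1, 8, 9, 13, 14, 22] (size 6, max 22) hi=[33, 38, 39, 40, 46] (size 5, min 33) -> median=22
Step 12: insert 24 -> lo=[1, 8, 9, 13, 14, 22] (size 6, max 22) hi=[24, 33, 38, 39, 40, 46] (size 6, min 24) -> median=23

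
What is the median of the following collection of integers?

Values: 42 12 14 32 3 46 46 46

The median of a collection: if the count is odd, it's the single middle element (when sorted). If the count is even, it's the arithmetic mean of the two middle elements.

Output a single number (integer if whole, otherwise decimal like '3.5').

Step 1: insert 42 -> lo=[42] (size 1, max 42) hi=[] (size 0) -> median=42
Step 2: insert 12 -> lo=[12] (size 1, max 12) hi=[42] (size 1, min 42) -> median=27
Step 3: insert 14 -> lo=[12, 14] (size 2, max 14) hi=[42] (size 1, min 42) -> median=14
Step 4: insert 32 -> lo=[12, 14] (size 2, max 14) hi=[32, 42] (size 2, min 32) -> median=23
Step 5: insert 3 -> lo=[3, 12, 14] (size 3, max 14) hi=[32, 42] (size 2, min 32) -> median=14
Step 6: insert 46 -> lo=[3, 12, 14] (size 3, max 14) hi=[32, 42, 46] (size 3, min 32) -> median=23
Step 7: insert 46 -> lo=[3, 12, 14, 32] (size 4, max 32) hi=[42, 46, 46] (size 3, min 42) -> median=32
Step 8: insert 46 -> lo=[3, 12, 14, 32] (size 4, max 32) hi=[42, 46, 46, 46] (size 4, min 42) -> median=37

Answer: 37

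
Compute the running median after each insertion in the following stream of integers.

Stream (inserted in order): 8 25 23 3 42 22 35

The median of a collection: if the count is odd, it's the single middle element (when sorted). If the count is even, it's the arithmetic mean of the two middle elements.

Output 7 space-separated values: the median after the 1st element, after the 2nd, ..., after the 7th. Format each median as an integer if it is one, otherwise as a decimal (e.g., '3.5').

Answer: 8 16.5 23 15.5 23 22.5 23

Derivation:
Step 1: insert 8 -> lo=[8] (size 1, max 8) hi=[] (size 0) -> median=8
Step 2: insert 25 -> lo=[8] (size 1, max 8) hi=[25] (size 1, min 25) -> median=16.5
Step 3: insert 23 -> lo=[8, 23] (size 2, max 23) hi=[25] (size 1, min 25) -> median=23
Step 4: insert 3 -> lo=[3, 8] (size 2, max 8) hi=[23, 25] (size 2, min 23) -> median=15.5
Step 5: insert 42 -> lo=[3, 8, 23] (size 3, max 23) hi=[25, 42] (size 2, min 25) -> median=23
Step 6: insert 22 -> lo=[3, 8, 22] (size 3, max 22) hi=[23, 25, 42] (size 3, min 23) -> median=22.5
Step 7: insert 35 -> lo=[3, 8, 22, 23] (size 4, max 23) hi=[25, 35, 42] (size 3, min 25) -> median=23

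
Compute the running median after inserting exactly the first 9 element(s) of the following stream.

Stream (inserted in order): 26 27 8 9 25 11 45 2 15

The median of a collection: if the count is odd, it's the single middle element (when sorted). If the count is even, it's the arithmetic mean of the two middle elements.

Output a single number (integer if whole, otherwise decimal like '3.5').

Answer: 15

Derivation:
Step 1: insert 26 -> lo=[26] (size 1, max 26) hi=[] (size 0) -> median=26
Step 2: insert 27 -> lo=[26] (size 1, max 26) hi=[27] (size 1, min 27) -> median=26.5
Step 3: insert 8 -> lo=[8, 26] (size 2, max 26) hi=[27] (size 1, min 27) -> median=26
Step 4: insert 9 -> lo=[8, 9] (size 2, max 9) hi=[26, 27] (size 2, min 26) -> median=17.5
Step 5: insert 25 -> lo=[8, 9, 25] (size 3, max 25) hi=[26, 27] (size 2, min 26) -> median=25
Step 6: insert 11 -> lo=[8, 9, 11] (size 3, max 11) hi=[25, 26, 27] (size 3, min 25) -> median=18
Step 7: insert 45 -> lo=[8, 9, 11, 25] (size 4, max 25) hi=[26, 27, 45] (size 3, min 26) -> median=25
Step 8: insert 2 -> lo=[2, 8, 9, 11] (size 4, max 11) hi=[25, 26, 27, 45] (size 4, min 25) -> median=18
Step 9: insert 15 -> lo=[2, 8, 9, 11, 15] (size 5, max 15) hi=[25, 26, 27, 45] (size 4, min 25) -> median=15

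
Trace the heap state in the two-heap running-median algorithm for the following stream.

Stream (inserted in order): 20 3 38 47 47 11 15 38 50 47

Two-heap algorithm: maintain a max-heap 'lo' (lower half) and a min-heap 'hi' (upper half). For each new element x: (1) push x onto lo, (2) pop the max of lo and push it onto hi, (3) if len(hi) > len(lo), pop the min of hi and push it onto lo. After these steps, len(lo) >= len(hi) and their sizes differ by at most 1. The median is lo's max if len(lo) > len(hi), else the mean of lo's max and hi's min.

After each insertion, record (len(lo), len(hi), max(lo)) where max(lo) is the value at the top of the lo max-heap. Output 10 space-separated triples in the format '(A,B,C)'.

Step 1: insert 20 -> lo=[20] hi=[] -> (len(lo)=1, len(hi)=0, max(lo)=20)
Step 2: insert 3 -> lo=[3] hi=[20] -> (len(lo)=1, len(hi)=1, max(lo)=3)
Step 3: insert 38 -> lo=[3, 20] hi=[38] -> (len(lo)=2, len(hi)=1, max(lo)=20)
Step 4: insert 47 -> lo=[3, 20] hi=[38, 47] -> (len(lo)=2, len(hi)=2, max(lo)=20)
Step 5: insert 47 -> lo=[3, 20, 38] hi=[47, 47] -> (len(lo)=3, len(hi)=2, max(lo)=38)
Step 6: insert 11 -> lo=[3, 11, 20] hi=[38, 47, 47] -> (len(lo)=3, len(hi)=3, max(lo)=20)
Step 7: insert 15 -> lo=[3, 11, 15, 20] hi=[38, 47, 47] -> (len(lo)=4, len(hi)=3, max(lo)=20)
Step 8: insert 38 -> lo=[3, 11, 15, 20] hi=[38, 38, 47, 47] -> (len(lo)=4, len(hi)=4, max(lo)=20)
Step 9: insert 50 -> lo=[3, 11, 15, 20, 38] hi=[38, 47, 47, 50] -> (len(lo)=5, len(hi)=4, max(lo)=38)
Step 10: insert 47 -> lo=[3, 11, 15, 20, 38] hi=[38, 47, 47, 47, 50] -> (len(lo)=5, len(hi)=5, max(lo)=38)

Answer: (1,0,20) (1,1,3) (2,1,20) (2,2,20) (3,2,38) (3,3,20) (4,3,20) (4,4,20) (5,4,38) (5,5,38)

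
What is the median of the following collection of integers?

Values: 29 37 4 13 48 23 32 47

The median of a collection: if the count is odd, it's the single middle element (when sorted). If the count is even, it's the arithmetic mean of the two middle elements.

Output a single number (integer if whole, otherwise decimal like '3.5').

Answer: 30.5

Derivation:
Step 1: insert 29 -> lo=[29] (size 1, max 29) hi=[] (size 0) -> median=29
Step 2: insert 37 -> lo=[29] (size 1, max 29) hi=[37] (size 1, min 37) -> median=33
Step 3: insert 4 -> lo=[4, 29] (size 2, max 29) hi=[37] (size 1, min 37) -> median=29
Step 4: insert 13 -> lo=[4, 13] (size 2, max 13) hi=[29, 37] (size 2, min 29) -> median=21
Step 5: insert 48 -> lo=[4, 13, 29] (size 3, max 29) hi=[37, 48] (size 2, min 37) -> median=29
Step 6: insert 23 -> lo=[4, 13, 23] (size 3, max 23) hi=[29, 37, 48] (size 3, min 29) -> median=26
Step 7: insert 32 -> lo=[4, 13, 23, 29] (size 4, max 29) hi=[32, 37, 48] (size 3, min 32) -> median=29
Step 8: insert 47 -> lo=[4, 13, 23, 29] (size 4, max 29) hi=[32, 37, 47, 48] (size 4, min 32) -> median=30.5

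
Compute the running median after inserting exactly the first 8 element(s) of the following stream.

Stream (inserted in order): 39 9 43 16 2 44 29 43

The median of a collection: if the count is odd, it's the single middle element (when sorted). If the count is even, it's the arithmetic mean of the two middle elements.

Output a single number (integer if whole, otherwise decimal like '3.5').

Answer: 34

Derivation:
Step 1: insert 39 -> lo=[39] (size 1, max 39) hi=[] (size 0) -> median=39
Step 2: insert 9 -> lo=[9] (size 1, max 9) hi=[39] (size 1, min 39) -> median=24
Step 3: insert 43 -> lo=[9, 39] (size 2, max 39) hi=[43] (size 1, min 43) -> median=39
Step 4: insert 16 -> lo=[9, 16] (size 2, max 16) hi=[39, 43] (size 2, min 39) -> median=27.5
Step 5: insert 2 -> lo=[2, 9, 16] (size 3, max 16) hi=[39, 43] (size 2, min 39) -> median=16
Step 6: insert 44 -> lo=[2, 9, 16] (size 3, max 16) hi=[39, 43, 44] (size 3, min 39) -> median=27.5
Step 7: insert 29 -> lo=[2, 9, 16, 29] (size 4, max 29) hi=[39, 43, 44] (size 3, min 39) -> median=29
Step 8: insert 43 -> lo=[2, 9, 16, 29] (size 4, max 29) hi=[39, 43, 43, 44] (size 4, min 39) -> median=34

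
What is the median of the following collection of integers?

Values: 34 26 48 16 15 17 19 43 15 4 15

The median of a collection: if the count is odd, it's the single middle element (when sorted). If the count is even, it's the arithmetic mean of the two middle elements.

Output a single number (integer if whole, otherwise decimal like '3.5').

Answer: 17

Derivation:
Step 1: insert 34 -> lo=[34] (size 1, max 34) hi=[] (size 0) -> median=34
Step 2: insert 26 -> lo=[26] (size 1, max 26) hi=[34] (size 1, min 34) -> median=30
Step 3: insert 48 -> lo=[26, 34] (size 2, max 34) hi=[48] (size 1, min 48) -> median=34
Step 4: insert 16 -> lo=[16, 26] (size 2, max 26) hi=[34, 48] (size 2, min 34) -> median=30
Step 5: insert 15 -> lo=[15, 16, 26] (size 3, max 26) hi=[34, 48] (size 2, min 34) -> median=26
Step 6: insert 17 -> lo=[15, 16, 17] (size 3, max 17) hi=[26, 34, 48] (size 3, min 26) -> median=21.5
Step 7: insert 19 -> lo=[15, 16, 17, 19] (size 4, max 19) hi=[26, 34, 48] (size 3, min 26) -> median=19
Step 8: insert 43 -> lo=[15, 16, 17, 19] (size 4, max 19) hi=[26, 34, 43, 48] (size 4, min 26) -> median=22.5
Step 9: insert 15 -> lo=[15, 15, 16, 17, 19] (size 5, max 19) hi=[26, 34, 43, 48] (size 4, min 26) -> median=19
Step 10: insert 4 -> lo=[4, 15, 15, 16, 17] (size 5, max 17) hi=[19, 26, 34, 43, 48] (size 5, min 19) -> median=18
Step 11: insert 15 -> lo=[4, 15, 15, 15, 16, 17] (size 6, max 17) hi=[19, 26, 34, 43, 48] (size 5, min 19) -> median=17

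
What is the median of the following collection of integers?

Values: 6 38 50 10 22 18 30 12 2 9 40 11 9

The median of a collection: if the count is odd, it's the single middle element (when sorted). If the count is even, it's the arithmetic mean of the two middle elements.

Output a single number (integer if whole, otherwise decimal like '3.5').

Answer: 12

Derivation:
Step 1: insert 6 -> lo=[6] (size 1, max 6) hi=[] (size 0) -> median=6
Step 2: insert 38 -> lo=[6] (size 1, max 6) hi=[38] (size 1, min 38) -> median=22
Step 3: insert 50 -> lo=[6, 38] (size 2, max 38) hi=[50] (size 1, min 50) -> median=38
Step 4: insert 10 -> lo=[6, 10] (size 2, max 10) hi=[38, 50] (size 2, min 38) -> median=24
Step 5: insert 22 -> lo=[6, 10, 22] (size 3, max 22) hi=[38, 50] (size 2, min 38) -> median=22
Step 6: insert 18 -> lo=[6, 10, 18] (size 3, max 18) hi=[22, 38, 50] (size 3, min 22) -> median=20
Step 7: insert 30 -> lo=[6, 10, 18, 22] (size 4, max 22) hi=[30, 38, 50] (size 3, min 30) -> median=22
Step 8: insert 12 -> lo=[6, 10, 12, 18] (size 4, max 18) hi=[22, 30, 38, 50] (size 4, min 22) -> median=20
Step 9: insert 2 -> lo=[2, 6, 10, 12, 18] (size 5, max 18) hi=[22, 30, 38, 50] (size 4, min 22) -> median=18
Step 10: insert 9 -> lo=[2, 6, 9, 10, 12] (size 5, max 12) hi=[18, 22, 30, 38, 50] (size 5, min 18) -> median=15
Step 11: insert 40 -> lo=[2, 6, 9, 10, 12, 18] (size 6, max 18) hi=[22, 30, 38, 40, 50] (size 5, min 22) -> median=18
Step 12: insert 11 -> lo=[2, 6, 9, 10, 11, 12] (size 6, max 12) hi=[18, 22, 30, 38, 40, 50] (size 6, min 18) -> median=15
Step 13: insert 9 -> lo=[2, 6, 9, 9, 10, 11, 12] (size 7, max 12) hi=[18, 22, 30, 38, 40, 50] (size 6, min 18) -> median=12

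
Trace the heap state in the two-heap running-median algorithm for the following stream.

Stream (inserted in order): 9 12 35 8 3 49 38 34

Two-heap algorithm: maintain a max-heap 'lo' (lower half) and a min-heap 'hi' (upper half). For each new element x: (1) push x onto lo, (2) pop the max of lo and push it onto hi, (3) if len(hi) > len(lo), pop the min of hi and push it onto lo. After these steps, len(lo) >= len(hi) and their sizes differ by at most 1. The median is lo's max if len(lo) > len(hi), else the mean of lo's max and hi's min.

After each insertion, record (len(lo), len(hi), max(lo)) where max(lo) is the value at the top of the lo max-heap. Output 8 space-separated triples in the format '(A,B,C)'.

Answer: (1,0,9) (1,1,9) (2,1,12) (2,2,9) (3,2,9) (3,3,9) (4,3,12) (4,4,12)

Derivation:
Step 1: insert 9 -> lo=[9] hi=[] -> (len(lo)=1, len(hi)=0, max(lo)=9)
Step 2: insert 12 -> lo=[9] hi=[12] -> (len(lo)=1, len(hi)=1, max(lo)=9)
Step 3: insert 35 -> lo=[9, 12] hi=[35] -> (len(lo)=2, len(hi)=1, max(lo)=12)
Step 4: insert 8 -> lo=[8, 9] hi=[12, 35] -> (len(lo)=2, len(hi)=2, max(lo)=9)
Step 5: insert 3 -> lo=[3, 8, 9] hi=[12, 35] -> (len(lo)=3, len(hi)=2, max(lo)=9)
Step 6: insert 49 -> lo=[3, 8, 9] hi=[12, 35, 49] -> (len(lo)=3, len(hi)=3, max(lo)=9)
Step 7: insert 38 -> lo=[3, 8, 9, 12] hi=[35, 38, 49] -> (len(lo)=4, len(hi)=3, max(lo)=12)
Step 8: insert 34 -> lo=[3, 8, 9, 12] hi=[34, 35, 38, 49] -> (len(lo)=4, len(hi)=4, max(lo)=12)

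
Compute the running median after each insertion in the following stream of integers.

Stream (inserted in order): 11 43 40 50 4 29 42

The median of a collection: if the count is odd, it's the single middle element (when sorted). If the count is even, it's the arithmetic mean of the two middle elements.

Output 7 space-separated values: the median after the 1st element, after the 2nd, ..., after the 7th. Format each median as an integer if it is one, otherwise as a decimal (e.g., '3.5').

Answer: 11 27 40 41.5 40 34.5 40

Derivation:
Step 1: insert 11 -> lo=[11] (size 1, max 11) hi=[] (size 0) -> median=11
Step 2: insert 43 -> lo=[11] (size 1, max 11) hi=[43] (size 1, min 43) -> median=27
Step 3: insert 40 -> lo=[11, 40] (size 2, max 40) hi=[43] (size 1, min 43) -> median=40
Step 4: insert 50 -> lo=[11, 40] (size 2, max 40) hi=[43, 50] (size 2, min 43) -> median=41.5
Step 5: insert 4 -> lo=[4, 11, 40] (size 3, max 40) hi=[43, 50] (size 2, min 43) -> median=40
Step 6: insert 29 -> lo=[4, 11, 29] (size 3, max 29) hi=[40, 43, 50] (size 3, min 40) -> median=34.5
Step 7: insert 42 -> lo=[4, 11, 29, 40] (size 4, max 40) hi=[42, 43, 50] (size 3, min 42) -> median=40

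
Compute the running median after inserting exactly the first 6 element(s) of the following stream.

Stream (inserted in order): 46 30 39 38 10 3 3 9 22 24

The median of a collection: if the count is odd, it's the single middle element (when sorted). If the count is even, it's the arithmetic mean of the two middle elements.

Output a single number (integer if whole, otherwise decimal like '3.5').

Answer: 34

Derivation:
Step 1: insert 46 -> lo=[46] (size 1, max 46) hi=[] (size 0) -> median=46
Step 2: insert 30 -> lo=[30] (size 1, max 30) hi=[46] (size 1, min 46) -> median=38
Step 3: insert 39 -> lo=[30, 39] (size 2, max 39) hi=[46] (size 1, min 46) -> median=39
Step 4: insert 38 -> lo=[30, 38] (size 2, max 38) hi=[39, 46] (size 2, min 39) -> median=38.5
Step 5: insert 10 -> lo=[10, 30, 38] (size 3, max 38) hi=[39, 46] (size 2, min 39) -> median=38
Step 6: insert 3 -> lo=[3, 10, 30] (size 3, max 30) hi=[38, 39, 46] (size 3, min 38) -> median=34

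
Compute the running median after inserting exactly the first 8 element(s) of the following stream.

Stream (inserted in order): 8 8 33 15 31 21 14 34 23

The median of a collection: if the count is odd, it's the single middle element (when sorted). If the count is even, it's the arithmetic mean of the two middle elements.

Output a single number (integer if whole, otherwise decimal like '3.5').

Step 1: insert 8 -> lo=[8] (size 1, max 8) hi=[] (size 0) -> median=8
Step 2: insert 8 -> lo=[8] (size 1, max 8) hi=[8] (size 1, min 8) -> median=8
Step 3: insert 33 -> lo=[8, 8] (size 2, max 8) hi=[33] (size 1, min 33) -> median=8
Step 4: insert 15 -> lo=[8, 8] (size 2, max 8) hi=[15, 33] (size 2, min 15) -> median=11.5
Step 5: insert 31 -> lo=[8, 8, 15] (size 3, max 15) hi=[31, 33] (size 2, min 31) -> median=15
Step 6: insert 21 -> lo=[8, 8, 15] (size 3, max 15) hi=[21, 31, 33] (size 3, min 21) -> median=18
Step 7: insert 14 -> lo=[8, 8, 14, 15] (size 4, max 15) hi=[21, 31, 33] (size 3, min 21) -> median=15
Step 8: insert 34 -> lo=[8, 8, 14, 15] (size 4, max 15) hi=[21, 31, 33, 34] (size 4, min 21) -> median=18

Answer: 18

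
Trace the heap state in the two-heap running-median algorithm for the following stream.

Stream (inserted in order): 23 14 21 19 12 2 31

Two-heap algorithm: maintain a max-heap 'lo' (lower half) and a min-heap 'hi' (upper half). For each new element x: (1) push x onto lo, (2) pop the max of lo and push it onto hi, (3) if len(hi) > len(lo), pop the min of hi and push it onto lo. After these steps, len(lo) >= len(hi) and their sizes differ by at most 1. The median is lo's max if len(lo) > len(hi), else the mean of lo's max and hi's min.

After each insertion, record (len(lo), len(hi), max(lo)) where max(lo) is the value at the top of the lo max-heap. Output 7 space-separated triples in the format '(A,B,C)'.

Answer: (1,0,23) (1,1,14) (2,1,21) (2,2,19) (3,2,19) (3,3,14) (4,3,19)

Derivation:
Step 1: insert 23 -> lo=[23] hi=[] -> (len(lo)=1, len(hi)=0, max(lo)=23)
Step 2: insert 14 -> lo=[14] hi=[23] -> (len(lo)=1, len(hi)=1, max(lo)=14)
Step 3: insert 21 -> lo=[14, 21] hi=[23] -> (len(lo)=2, len(hi)=1, max(lo)=21)
Step 4: insert 19 -> lo=[14, 19] hi=[21, 23] -> (len(lo)=2, len(hi)=2, max(lo)=19)
Step 5: insert 12 -> lo=[12, 14, 19] hi=[21, 23] -> (len(lo)=3, len(hi)=2, max(lo)=19)
Step 6: insert 2 -> lo=[2, 12, 14] hi=[19, 21, 23] -> (len(lo)=3, len(hi)=3, max(lo)=14)
Step 7: insert 31 -> lo=[2, 12, 14, 19] hi=[21, 23, 31] -> (len(lo)=4, len(hi)=3, max(lo)=19)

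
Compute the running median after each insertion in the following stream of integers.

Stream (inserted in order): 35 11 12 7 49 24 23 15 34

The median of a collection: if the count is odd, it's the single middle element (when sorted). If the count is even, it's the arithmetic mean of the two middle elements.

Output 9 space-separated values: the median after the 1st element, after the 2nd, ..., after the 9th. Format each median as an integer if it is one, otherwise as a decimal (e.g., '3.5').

Answer: 35 23 12 11.5 12 18 23 19 23

Derivation:
Step 1: insert 35 -> lo=[35] (size 1, max 35) hi=[] (size 0) -> median=35
Step 2: insert 11 -> lo=[11] (size 1, max 11) hi=[35] (size 1, min 35) -> median=23
Step 3: insert 12 -> lo=[11, 12] (size 2, max 12) hi=[35] (size 1, min 35) -> median=12
Step 4: insert 7 -> lo=[7, 11] (size 2, max 11) hi=[12, 35] (size 2, min 12) -> median=11.5
Step 5: insert 49 -> lo=[7, 11, 12] (size 3, max 12) hi=[35, 49] (size 2, min 35) -> median=12
Step 6: insert 24 -> lo=[7, 11, 12] (size 3, max 12) hi=[24, 35, 49] (size 3, min 24) -> median=18
Step 7: insert 23 -> lo=[7, 11, 12, 23] (size 4, max 23) hi=[24, 35, 49] (size 3, min 24) -> median=23
Step 8: insert 15 -> lo=[7, 11, 12, 15] (size 4, max 15) hi=[23, 24, 35, 49] (size 4, min 23) -> median=19
Step 9: insert 34 -> lo=[7, 11, 12, 15, 23] (size 5, max 23) hi=[24, 34, 35, 49] (size 4, min 24) -> median=23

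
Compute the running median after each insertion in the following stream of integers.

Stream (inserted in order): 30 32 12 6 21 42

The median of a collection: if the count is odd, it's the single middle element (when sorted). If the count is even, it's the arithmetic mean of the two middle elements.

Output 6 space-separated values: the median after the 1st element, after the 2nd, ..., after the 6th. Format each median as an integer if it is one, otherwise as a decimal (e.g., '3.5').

Step 1: insert 30 -> lo=[30] (size 1, max 30) hi=[] (size 0) -> median=30
Step 2: insert 32 -> lo=[30] (size 1, max 30) hi=[32] (size 1, min 32) -> median=31
Step 3: insert 12 -> lo=[12, 30] (size 2, max 30) hi=[32] (size 1, min 32) -> median=30
Step 4: insert 6 -> lo=[6, 12] (size 2, max 12) hi=[30, 32] (size 2, min 30) -> median=21
Step 5: insert 21 -> lo=[6, 12, 21] (size 3, max 21) hi=[30, 32] (size 2, min 30) -> median=21
Step 6: insert 42 -> lo=[6, 12, 21] (size 3, max 21) hi=[30, 32, 42] (size 3, min 30) -> median=25.5

Answer: 30 31 30 21 21 25.5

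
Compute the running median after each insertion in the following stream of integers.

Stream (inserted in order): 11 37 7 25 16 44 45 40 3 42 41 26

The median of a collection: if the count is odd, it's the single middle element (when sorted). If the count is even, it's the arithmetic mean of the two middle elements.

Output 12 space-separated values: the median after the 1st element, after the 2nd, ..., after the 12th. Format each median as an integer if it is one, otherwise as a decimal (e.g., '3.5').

Step 1: insert 11 -> lo=[11] (size 1, max 11) hi=[] (size 0) -> median=11
Step 2: insert 37 -> lo=[11] (size 1, max 11) hi=[37] (size 1, min 37) -> median=24
Step 3: insert 7 -> lo=[7, 11] (size 2, max 11) hi=[37] (size 1, min 37) -> median=11
Step 4: insert 25 -> lo=[7, 11] (size 2, max 11) hi=[25, 37] (size 2, min 25) -> median=18
Step 5: insert 16 -> lo=[7, 11, 16] (size 3, max 16) hi=[25, 37] (size 2, min 25) -> median=16
Step 6: insert 44 -> lo=[7, 11, 16] (size 3, max 16) hi=[25, 37, 44] (size 3, min 25) -> median=20.5
Step 7: insert 45 -> lo=[7, 11, 16, 25] (size 4, max 25) hi=[37, 44, 45] (size 3, min 37) -> median=25
Step 8: insert 40 -> lo=[7, 11, 16, 25] (size 4, max 25) hi=[37, 40, 44, 45] (size 4, min 37) -> median=31
Step 9: insert 3 -> lo=[3, 7, 11, 16, 25] (size 5, max 25) hi=[37, 40, 44, 45] (size 4, min 37) -> median=25
Step 10: insert 42 -> lo=[3, 7, 11, 16, 25] (size 5, max 25) hi=[37, 40, 42, 44, 45] (size 5, min 37) -> median=31
Step 11: insert 41 -> lo=[3, 7, 11, 16, 25, 37] (size 6, max 37) hi=[40, 41, 42, 44, 45] (size 5, min 40) -> median=37
Step 12: insert 26 -> lo=[3, 7, 11, 16, 25, 26] (size 6, max 26) hi=[37, 40, 41, 42, 44, 45] (size 6, min 37) -> median=31.5

Answer: 11 24 11 18 16 20.5 25 31 25 31 37 31.5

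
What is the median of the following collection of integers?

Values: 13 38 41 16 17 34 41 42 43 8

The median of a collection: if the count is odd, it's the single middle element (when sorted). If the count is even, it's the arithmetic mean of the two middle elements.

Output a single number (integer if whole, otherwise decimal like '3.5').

Step 1: insert 13 -> lo=[13] (size 1, max 13) hi=[] (size 0) -> median=13
Step 2: insert 38 -> lo=[13] (size 1, max 13) hi=[38] (size 1, min 38) -> median=25.5
Step 3: insert 41 -> lo=[13, 38] (size 2, max 38) hi=[41] (size 1, min 41) -> median=38
Step 4: insert 16 -> lo=[13, 16] (size 2, max 16) hi=[38, 41] (size 2, min 38) -> median=27
Step 5: insert 17 -> lo=[13, 16, 17] (size 3, max 17) hi=[38, 41] (size 2, min 38) -> median=17
Step 6: insert 34 -> lo=[13, 16, 17] (size 3, max 17) hi=[34, 38, 41] (size 3, min 34) -> median=25.5
Step 7: insert 41 -> lo=[13, 16, 17, 34] (size 4, max 34) hi=[38, 41, 41] (size 3, min 38) -> median=34
Step 8: insert 42 -> lo=[13, 16, 17, 34] (size 4, max 34) hi=[38, 41, 41, 42] (size 4, min 38) -> median=36
Step 9: insert 43 -> lo=[13, 16, 17, 34, 38] (size 5, max 38) hi=[41, 41, 42, 43] (size 4, min 41) -> median=38
Step 10: insert 8 -> lo=[8, 13, 16, 17, 34] (size 5, max 34) hi=[38, 41, 41, 42, 43] (size 5, min 38) -> median=36

Answer: 36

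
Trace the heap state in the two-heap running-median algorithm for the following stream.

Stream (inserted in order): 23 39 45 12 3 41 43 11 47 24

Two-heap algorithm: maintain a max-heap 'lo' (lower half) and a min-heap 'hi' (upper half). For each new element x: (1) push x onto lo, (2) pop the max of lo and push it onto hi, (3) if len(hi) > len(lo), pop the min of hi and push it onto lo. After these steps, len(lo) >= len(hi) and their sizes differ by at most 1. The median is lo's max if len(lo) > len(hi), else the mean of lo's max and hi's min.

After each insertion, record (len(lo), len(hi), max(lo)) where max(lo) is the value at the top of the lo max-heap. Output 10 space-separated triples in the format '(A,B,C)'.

Answer: (1,0,23) (1,1,23) (2,1,39) (2,2,23) (3,2,23) (3,3,23) (4,3,39) (4,4,23) (5,4,39) (5,5,24)

Derivation:
Step 1: insert 23 -> lo=[23] hi=[] -> (len(lo)=1, len(hi)=0, max(lo)=23)
Step 2: insert 39 -> lo=[23] hi=[39] -> (len(lo)=1, len(hi)=1, max(lo)=23)
Step 3: insert 45 -> lo=[23, 39] hi=[45] -> (len(lo)=2, len(hi)=1, max(lo)=39)
Step 4: insert 12 -> lo=[12, 23] hi=[39, 45] -> (len(lo)=2, len(hi)=2, max(lo)=23)
Step 5: insert 3 -> lo=[3, 12, 23] hi=[39, 45] -> (len(lo)=3, len(hi)=2, max(lo)=23)
Step 6: insert 41 -> lo=[3, 12, 23] hi=[39, 41, 45] -> (len(lo)=3, len(hi)=3, max(lo)=23)
Step 7: insert 43 -> lo=[3, 12, 23, 39] hi=[41, 43, 45] -> (len(lo)=4, len(hi)=3, max(lo)=39)
Step 8: insert 11 -> lo=[3, 11, 12, 23] hi=[39, 41, 43, 45] -> (len(lo)=4, len(hi)=4, max(lo)=23)
Step 9: insert 47 -> lo=[3, 11, 12, 23, 39] hi=[41, 43, 45, 47] -> (len(lo)=5, len(hi)=4, max(lo)=39)
Step 10: insert 24 -> lo=[3, 11, 12, 23, 24] hi=[39, 41, 43, 45, 47] -> (len(lo)=5, len(hi)=5, max(lo)=24)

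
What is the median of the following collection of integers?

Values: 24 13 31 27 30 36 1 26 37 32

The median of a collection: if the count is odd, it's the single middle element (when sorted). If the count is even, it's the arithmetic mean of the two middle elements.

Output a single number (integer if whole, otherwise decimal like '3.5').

Answer: 28.5

Derivation:
Step 1: insert 24 -> lo=[24] (size 1, max 24) hi=[] (size 0) -> median=24
Step 2: insert 13 -> lo=[13] (size 1, max 13) hi=[24] (size 1, min 24) -> median=18.5
Step 3: insert 31 -> lo=[13, 24] (size 2, max 24) hi=[31] (size 1, min 31) -> median=24
Step 4: insert 27 -> lo=[13, 24] (size 2, max 24) hi=[27, 31] (size 2, min 27) -> median=25.5
Step 5: insert 30 -> lo=[13, 24, 27] (size 3, max 27) hi=[30, 31] (size 2, min 30) -> median=27
Step 6: insert 36 -> lo=[13, 24, 27] (size 3, max 27) hi=[30, 31, 36] (size 3, min 30) -> median=28.5
Step 7: insert 1 -> lo=[1, 13, 24, 27] (size 4, max 27) hi=[30, 31, 36] (size 3, min 30) -> median=27
Step 8: insert 26 -> lo=[1, 13, 24, 26] (size 4, max 26) hi=[27, 30, 31, 36] (size 4, min 27) -> median=26.5
Step 9: insert 37 -> lo=[1, 13, 24, 26, 27] (size 5, max 27) hi=[30, 31, 36, 37] (size 4, min 30) -> median=27
Step 10: insert 32 -> lo=[1, 13, 24, 26, 27] (size 5, max 27) hi=[30, 31, 32, 36, 37] (size 5, min 30) -> median=28.5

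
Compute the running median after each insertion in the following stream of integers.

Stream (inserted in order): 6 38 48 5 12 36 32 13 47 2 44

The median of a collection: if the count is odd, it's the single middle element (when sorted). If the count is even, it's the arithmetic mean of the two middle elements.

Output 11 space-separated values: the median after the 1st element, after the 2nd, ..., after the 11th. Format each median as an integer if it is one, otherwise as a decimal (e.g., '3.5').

Step 1: insert 6 -> lo=[6] (size 1, max 6) hi=[] (size 0) -> median=6
Step 2: insert 38 -> lo=[6] (size 1, max 6) hi=[38] (size 1, min 38) -> median=22
Step 3: insert 48 -> lo=[6, 38] (size 2, max 38) hi=[48] (size 1, min 48) -> median=38
Step 4: insert 5 -> lo=[5, 6] (size 2, max 6) hi=[38, 48] (size 2, min 38) -> median=22
Step 5: insert 12 -> lo=[5, 6, 12] (size 3, max 12) hi=[38, 48] (size 2, min 38) -> median=12
Step 6: insert 36 -> lo=[5, 6, 12] (size 3, max 12) hi=[36, 38, 48] (size 3, min 36) -> median=24
Step 7: insert 32 -> lo=[5, 6, 12, 32] (size 4, max 32) hi=[36, 38, 48] (size 3, min 36) -> median=32
Step 8: insert 13 -> lo=[5, 6, 12, 13] (size 4, max 13) hi=[32, 36, 38, 48] (size 4, min 32) -> median=22.5
Step 9: insert 47 -> lo=[5, 6, 12, 13, 32] (size 5, max 32) hi=[36, 38, 47, 48] (size 4, min 36) -> median=32
Step 10: insert 2 -> lo=[2, 5, 6, 12, 13] (size 5, max 13) hi=[32, 36, 38, 47, 48] (size 5, min 32) -> median=22.5
Step 11: insert 44 -> lo=[2, 5, 6, 12, 13, 32] (size 6, max 32) hi=[36, 38, 44, 47, 48] (size 5, min 36) -> median=32

Answer: 6 22 38 22 12 24 32 22.5 32 22.5 32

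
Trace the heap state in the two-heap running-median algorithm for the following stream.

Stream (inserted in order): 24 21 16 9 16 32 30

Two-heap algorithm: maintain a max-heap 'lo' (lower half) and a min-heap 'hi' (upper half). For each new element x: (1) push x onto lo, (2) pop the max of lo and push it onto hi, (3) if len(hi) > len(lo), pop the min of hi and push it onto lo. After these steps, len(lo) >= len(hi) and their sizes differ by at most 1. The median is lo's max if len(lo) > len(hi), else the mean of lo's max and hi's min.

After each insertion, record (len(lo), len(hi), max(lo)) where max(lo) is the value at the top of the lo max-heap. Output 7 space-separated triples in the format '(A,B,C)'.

Answer: (1,0,24) (1,1,21) (2,1,21) (2,2,16) (3,2,16) (3,3,16) (4,3,21)

Derivation:
Step 1: insert 24 -> lo=[24] hi=[] -> (len(lo)=1, len(hi)=0, max(lo)=24)
Step 2: insert 21 -> lo=[21] hi=[24] -> (len(lo)=1, len(hi)=1, max(lo)=21)
Step 3: insert 16 -> lo=[16, 21] hi=[24] -> (len(lo)=2, len(hi)=1, max(lo)=21)
Step 4: insert 9 -> lo=[9, 16] hi=[21, 24] -> (len(lo)=2, len(hi)=2, max(lo)=16)
Step 5: insert 16 -> lo=[9, 16, 16] hi=[21, 24] -> (len(lo)=3, len(hi)=2, max(lo)=16)
Step 6: insert 32 -> lo=[9, 16, 16] hi=[21, 24, 32] -> (len(lo)=3, len(hi)=3, max(lo)=16)
Step 7: insert 30 -> lo=[9, 16, 16, 21] hi=[24, 30, 32] -> (len(lo)=4, len(hi)=3, max(lo)=21)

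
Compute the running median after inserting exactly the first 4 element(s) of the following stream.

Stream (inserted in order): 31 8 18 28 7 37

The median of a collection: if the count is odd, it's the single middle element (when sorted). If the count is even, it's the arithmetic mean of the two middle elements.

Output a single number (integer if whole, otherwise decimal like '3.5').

Answer: 23

Derivation:
Step 1: insert 31 -> lo=[31] (size 1, max 31) hi=[] (size 0) -> median=31
Step 2: insert 8 -> lo=[8] (size 1, max 8) hi=[31] (size 1, min 31) -> median=19.5
Step 3: insert 18 -> lo=[8, 18] (size 2, max 18) hi=[31] (size 1, min 31) -> median=18
Step 4: insert 28 -> lo=[8, 18] (size 2, max 18) hi=[28, 31] (size 2, min 28) -> median=23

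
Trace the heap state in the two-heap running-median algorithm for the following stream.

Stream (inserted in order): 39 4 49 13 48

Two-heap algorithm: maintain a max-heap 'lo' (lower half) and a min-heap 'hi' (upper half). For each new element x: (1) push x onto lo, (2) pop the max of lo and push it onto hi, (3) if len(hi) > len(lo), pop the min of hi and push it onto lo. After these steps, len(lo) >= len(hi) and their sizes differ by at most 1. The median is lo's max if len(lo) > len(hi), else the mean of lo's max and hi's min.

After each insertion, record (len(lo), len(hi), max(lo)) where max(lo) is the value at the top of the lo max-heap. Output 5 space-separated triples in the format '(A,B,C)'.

Step 1: insert 39 -> lo=[39] hi=[] -> (len(lo)=1, len(hi)=0, max(lo)=39)
Step 2: insert 4 -> lo=[4] hi=[39] -> (len(lo)=1, len(hi)=1, max(lo)=4)
Step 3: insert 49 -> lo=[4, 39] hi=[49] -> (len(lo)=2, len(hi)=1, max(lo)=39)
Step 4: insert 13 -> lo=[4, 13] hi=[39, 49] -> (len(lo)=2, len(hi)=2, max(lo)=13)
Step 5: insert 48 -> lo=[4, 13, 39] hi=[48, 49] -> (len(lo)=3, len(hi)=2, max(lo)=39)

Answer: (1,0,39) (1,1,4) (2,1,39) (2,2,13) (3,2,39)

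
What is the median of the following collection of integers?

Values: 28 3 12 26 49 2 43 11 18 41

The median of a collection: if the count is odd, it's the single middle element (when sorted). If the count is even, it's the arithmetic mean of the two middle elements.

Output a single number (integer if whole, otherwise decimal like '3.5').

Step 1: insert 28 -> lo=[28] (size 1, max 28) hi=[] (size 0) -> median=28
Step 2: insert 3 -> lo=[3] (size 1, max 3) hi=[28] (size 1, min 28) -> median=15.5
Step 3: insert 12 -> lo=[3, 12] (size 2, max 12) hi=[28] (size 1, min 28) -> median=12
Step 4: insert 26 -> lo=[3, 12] (size 2, max 12) hi=[26, 28] (size 2, min 26) -> median=19
Step 5: insert 49 -> lo=[3, 12, 26] (size 3, max 26) hi=[28, 49] (size 2, min 28) -> median=26
Step 6: insert 2 -> lo=[2, 3, 12] (size 3, max 12) hi=[26, 28, 49] (size 3, min 26) -> median=19
Step 7: insert 43 -> lo=[2, 3, 12, 26] (size 4, max 26) hi=[28, 43, 49] (size 3, min 28) -> median=26
Step 8: insert 11 -> lo=[2, 3, 11, 12] (size 4, max 12) hi=[26, 28, 43, 49] (size 4, min 26) -> median=19
Step 9: insert 18 -> lo=[2, 3, 11, 12, 18] (size 5, max 18) hi=[26, 28, 43, 49] (size 4, min 26) -> median=18
Step 10: insert 41 -> lo=[2, 3, 11, 12, 18] (size 5, max 18) hi=[26, 28, 41, 43, 49] (size 5, min 26) -> median=22

Answer: 22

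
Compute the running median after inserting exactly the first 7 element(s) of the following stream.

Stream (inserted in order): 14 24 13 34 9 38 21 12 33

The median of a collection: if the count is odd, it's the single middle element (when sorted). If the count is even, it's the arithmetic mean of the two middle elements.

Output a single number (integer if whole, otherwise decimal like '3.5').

Step 1: insert 14 -> lo=[14] (size 1, max 14) hi=[] (size 0) -> median=14
Step 2: insert 24 -> lo=[14] (size 1, max 14) hi=[24] (size 1, min 24) -> median=19
Step 3: insert 13 -> lo=[13, 14] (size 2, max 14) hi=[24] (size 1, min 24) -> median=14
Step 4: insert 34 -> lo=[13, 14] (size 2, max 14) hi=[24, 34] (size 2, min 24) -> median=19
Step 5: insert 9 -> lo=[9, 13, 14] (size 3, max 14) hi=[24, 34] (size 2, min 24) -> median=14
Step 6: insert 38 -> lo=[9, 13, 14] (size 3, max 14) hi=[24, 34, 38] (size 3, min 24) -> median=19
Step 7: insert 21 -> lo=[9, 13, 14, 21] (size 4, max 21) hi=[24, 34, 38] (size 3, min 24) -> median=21

Answer: 21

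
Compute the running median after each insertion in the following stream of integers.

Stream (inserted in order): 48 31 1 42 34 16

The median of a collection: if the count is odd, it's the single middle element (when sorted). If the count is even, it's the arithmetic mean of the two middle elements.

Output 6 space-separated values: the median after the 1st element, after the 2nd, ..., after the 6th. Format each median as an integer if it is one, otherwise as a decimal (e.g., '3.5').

Step 1: insert 48 -> lo=[48] (size 1, max 48) hi=[] (size 0) -> median=48
Step 2: insert 31 -> lo=[31] (size 1, max 31) hi=[48] (size 1, min 48) -> median=39.5
Step 3: insert 1 -> lo=[1, 31] (size 2, max 31) hi=[48] (size 1, min 48) -> median=31
Step 4: insert 42 -> lo=[1, 31] (size 2, max 31) hi=[42, 48] (size 2, min 42) -> median=36.5
Step 5: insert 34 -> lo=[1, 31, 34] (size 3, max 34) hi=[42, 48] (size 2, min 42) -> median=34
Step 6: insert 16 -> lo=[1, 16, 31] (size 3, max 31) hi=[34, 42, 48] (size 3, min 34) -> median=32.5

Answer: 48 39.5 31 36.5 34 32.5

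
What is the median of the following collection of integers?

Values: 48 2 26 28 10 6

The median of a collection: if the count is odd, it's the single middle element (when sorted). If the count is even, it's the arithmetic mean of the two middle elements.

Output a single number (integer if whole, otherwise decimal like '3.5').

Step 1: insert 48 -> lo=[48] (size 1, max 48) hi=[] (size 0) -> median=48
Step 2: insert 2 -> lo=[2] (size 1, max 2) hi=[48] (size 1, min 48) -> median=25
Step 3: insert 26 -> lo=[2, 26] (size 2, max 26) hi=[48] (size 1, min 48) -> median=26
Step 4: insert 28 -> lo=[2, 26] (size 2, max 26) hi=[28, 48] (size 2, min 28) -> median=27
Step 5: insert 10 -> lo=[2, 10, 26] (size 3, max 26) hi=[28, 48] (size 2, min 28) -> median=26
Step 6: insert 6 -> lo=[2, 6, 10] (size 3, max 10) hi=[26, 28, 48] (size 3, min 26) -> median=18

Answer: 18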